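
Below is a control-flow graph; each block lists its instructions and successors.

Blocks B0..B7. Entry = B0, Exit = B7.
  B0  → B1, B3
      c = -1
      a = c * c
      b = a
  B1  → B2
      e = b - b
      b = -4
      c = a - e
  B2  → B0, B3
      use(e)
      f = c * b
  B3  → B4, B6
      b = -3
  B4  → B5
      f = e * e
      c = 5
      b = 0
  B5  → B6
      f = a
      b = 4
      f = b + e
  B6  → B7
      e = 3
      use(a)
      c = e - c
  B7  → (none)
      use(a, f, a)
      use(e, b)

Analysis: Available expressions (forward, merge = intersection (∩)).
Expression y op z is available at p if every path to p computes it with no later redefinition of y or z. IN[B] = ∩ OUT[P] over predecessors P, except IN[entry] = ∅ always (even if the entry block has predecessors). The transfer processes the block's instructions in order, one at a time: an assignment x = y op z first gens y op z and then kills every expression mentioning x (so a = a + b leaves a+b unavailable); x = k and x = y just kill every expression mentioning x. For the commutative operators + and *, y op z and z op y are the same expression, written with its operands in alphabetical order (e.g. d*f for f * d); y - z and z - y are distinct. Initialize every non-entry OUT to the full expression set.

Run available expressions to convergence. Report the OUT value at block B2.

Converged values:
  B0: | IN={} | OUT={c*c}
  B1: | IN={c*c} | OUT={a-e}
  B2: | IN={a-e} | OUT={a-e, b*c}
  B3: | IN={} | OUT={}
  B4: | IN={} | OUT={e*e}
  B5: | IN={e*e} | OUT={b+e, e*e}
  B6: | IN={} | OUT={}
  B7: | IN={} | OUT={}

Merge at B2: IN[B2] = OUT[B1] = {a-e}
Applying B2's transfer function to that IN value gives OUT[B2] (row B2 above).

Answer: {a-e, b*c}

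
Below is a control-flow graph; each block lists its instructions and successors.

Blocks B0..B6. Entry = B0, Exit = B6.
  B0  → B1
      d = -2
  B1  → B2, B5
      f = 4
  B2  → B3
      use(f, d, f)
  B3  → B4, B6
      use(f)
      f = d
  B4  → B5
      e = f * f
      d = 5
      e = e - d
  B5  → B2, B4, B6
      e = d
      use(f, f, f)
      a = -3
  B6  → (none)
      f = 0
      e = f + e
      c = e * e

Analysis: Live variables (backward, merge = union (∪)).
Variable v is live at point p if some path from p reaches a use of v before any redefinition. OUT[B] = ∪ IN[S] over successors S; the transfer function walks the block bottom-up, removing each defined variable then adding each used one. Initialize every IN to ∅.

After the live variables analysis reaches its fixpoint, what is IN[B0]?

Answer: {e}

Trace:
Fixpoint table:
  B0: | IN={e} | OUT={d, e}
  B1: | IN={d, e} | OUT={d, e, f}
  B2: | IN={d, e, f} | OUT={d, e, f}
  B3: | IN={d, e, f} | OUT={e, f}
  B4: | IN={f} | OUT={d, f}
  B5: | IN={d, f} | OUT={d, e, f}
  B6: | IN={e} | OUT={}

Merge at B0: OUT[B0] = IN[B1] = {d, e}
Applying B0's transfer function to that OUT value gives IN[B0] (row B0 above).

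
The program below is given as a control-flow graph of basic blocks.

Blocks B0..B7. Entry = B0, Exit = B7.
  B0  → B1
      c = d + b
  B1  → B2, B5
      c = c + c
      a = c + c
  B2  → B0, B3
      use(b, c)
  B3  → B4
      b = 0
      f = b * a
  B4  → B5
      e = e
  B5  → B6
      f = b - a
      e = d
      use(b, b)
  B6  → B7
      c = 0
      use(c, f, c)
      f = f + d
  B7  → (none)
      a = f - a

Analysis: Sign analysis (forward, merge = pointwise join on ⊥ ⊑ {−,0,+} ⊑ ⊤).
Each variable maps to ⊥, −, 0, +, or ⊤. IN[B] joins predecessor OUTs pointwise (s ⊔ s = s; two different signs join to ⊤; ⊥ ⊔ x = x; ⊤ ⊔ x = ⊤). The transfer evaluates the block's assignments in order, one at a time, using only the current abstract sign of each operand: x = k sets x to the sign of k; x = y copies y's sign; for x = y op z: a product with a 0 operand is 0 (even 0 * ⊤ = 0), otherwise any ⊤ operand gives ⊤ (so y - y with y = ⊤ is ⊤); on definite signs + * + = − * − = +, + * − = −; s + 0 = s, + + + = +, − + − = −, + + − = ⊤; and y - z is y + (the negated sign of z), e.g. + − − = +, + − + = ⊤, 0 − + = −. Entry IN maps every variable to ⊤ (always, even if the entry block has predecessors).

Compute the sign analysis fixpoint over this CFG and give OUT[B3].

Answer: {a: ⊤, b: 0, c: ⊤, d: ⊤, e: ⊤, f: 0}

Derivation:
Per-block solution:
  B0:  IN=(all ⊤)  OUT=(all ⊤)
  B1:  IN=(all ⊤)  OUT=(all ⊤)
  B2:  IN=(all ⊤)  OUT=(all ⊤)
  B3:  IN=(all ⊤)  OUT={b:0, f:0; rest ⊤}
  B4:  IN={b:0, f:0; rest ⊤}  OUT={b:0, f:0; rest ⊤}
  B5:  IN=(all ⊤)  OUT=(all ⊤)
  B6:  IN=(all ⊤)  OUT={c:0; rest ⊤}
  B7:  IN={c:0; rest ⊤}  OUT={c:0; rest ⊤}

Merge at B3: IN[B3] = OUT[B2] = {a: ⊤, b: ⊤, c: ⊤, d: ⊤, e: ⊤, f: ⊤}
Applying B3's transfer function to that IN value gives OUT[B3] (row B3 above).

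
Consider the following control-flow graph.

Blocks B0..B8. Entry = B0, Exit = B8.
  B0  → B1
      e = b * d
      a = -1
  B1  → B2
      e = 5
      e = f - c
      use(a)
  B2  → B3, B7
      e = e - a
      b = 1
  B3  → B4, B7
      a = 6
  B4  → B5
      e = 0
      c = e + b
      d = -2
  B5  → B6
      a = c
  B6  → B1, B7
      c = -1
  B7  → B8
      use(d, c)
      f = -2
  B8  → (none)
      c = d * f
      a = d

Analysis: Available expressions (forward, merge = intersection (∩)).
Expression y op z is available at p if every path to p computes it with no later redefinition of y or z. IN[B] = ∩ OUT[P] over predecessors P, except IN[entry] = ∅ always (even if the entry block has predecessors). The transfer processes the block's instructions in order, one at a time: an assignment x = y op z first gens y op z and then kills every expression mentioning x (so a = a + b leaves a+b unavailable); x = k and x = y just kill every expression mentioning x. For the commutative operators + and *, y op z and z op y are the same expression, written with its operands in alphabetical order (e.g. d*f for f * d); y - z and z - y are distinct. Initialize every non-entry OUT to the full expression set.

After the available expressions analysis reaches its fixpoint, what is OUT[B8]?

Converged values:
  B0: | IN={} | OUT={b*d}
  B1: | IN={} | OUT={f-c}
  B2: | IN={f-c} | OUT={f-c}
  B3: | IN={f-c} | OUT={f-c}
  B4: | IN={f-c} | OUT={b+e}
  B5: | IN={b+e} | OUT={b+e}
  B6: | IN={b+e} | OUT={b+e}
  B7: | IN={} | OUT={}
  B8: | IN={} | OUT={d*f}

Merge at B8: IN[B8] = OUT[B7] = {}
Applying B8's transfer function to that IN value gives OUT[B8] (row B8 above).

Answer: {d*f}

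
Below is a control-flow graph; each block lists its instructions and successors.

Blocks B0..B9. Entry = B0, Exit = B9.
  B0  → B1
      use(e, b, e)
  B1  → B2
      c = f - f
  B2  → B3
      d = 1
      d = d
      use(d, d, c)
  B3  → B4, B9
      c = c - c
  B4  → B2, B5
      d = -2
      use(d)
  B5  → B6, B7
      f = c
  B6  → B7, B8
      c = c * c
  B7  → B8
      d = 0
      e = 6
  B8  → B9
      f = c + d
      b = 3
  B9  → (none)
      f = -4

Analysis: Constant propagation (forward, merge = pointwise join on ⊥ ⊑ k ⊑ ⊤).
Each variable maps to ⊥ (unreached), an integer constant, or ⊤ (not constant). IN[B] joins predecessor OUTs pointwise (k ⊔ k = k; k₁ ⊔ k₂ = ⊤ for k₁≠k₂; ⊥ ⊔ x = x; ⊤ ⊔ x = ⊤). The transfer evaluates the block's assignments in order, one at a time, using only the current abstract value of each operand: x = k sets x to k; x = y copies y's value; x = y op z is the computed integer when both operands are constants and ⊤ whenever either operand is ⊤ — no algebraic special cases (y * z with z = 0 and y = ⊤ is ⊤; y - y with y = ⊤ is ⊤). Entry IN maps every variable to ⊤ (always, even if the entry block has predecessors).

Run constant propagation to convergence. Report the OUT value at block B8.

Answer: {a: ⊤, b: 3, c: ⊤, d: ⊤, e: ⊤, f: ⊤}

Derivation:
Fixpoint table:
  B0:  IN=(all ⊤)  OUT=(all ⊤)
  B1:  IN=(all ⊤)  OUT=(all ⊤)
  B2:  IN=(all ⊤)  OUT={d:1; rest ⊤}
  B3:  IN={d:1; rest ⊤}  OUT={d:1; rest ⊤}
  B4:  IN={d:1; rest ⊤}  OUT={d:-2; rest ⊤}
  B5:  IN={d:-2; rest ⊤}  OUT={d:-2; rest ⊤}
  B6:  IN={d:-2; rest ⊤}  OUT={d:-2; rest ⊤}
  B7:  IN={d:-2; rest ⊤}  OUT={d:0, e:6; rest ⊤}
  B8:  IN=(all ⊤)  OUT={b:3; rest ⊤}
  B9:  IN=(all ⊤)  OUT={f:-4; rest ⊤}

Merge at B8: IN[B8] = OUT[B6] ⊔ OUT[B7] = {a: ⊤, b: ⊤, c: ⊤, d: ⊤, e: ⊤, f: ⊤}
Applying B8's transfer function to that IN value gives OUT[B8] (row B8 above).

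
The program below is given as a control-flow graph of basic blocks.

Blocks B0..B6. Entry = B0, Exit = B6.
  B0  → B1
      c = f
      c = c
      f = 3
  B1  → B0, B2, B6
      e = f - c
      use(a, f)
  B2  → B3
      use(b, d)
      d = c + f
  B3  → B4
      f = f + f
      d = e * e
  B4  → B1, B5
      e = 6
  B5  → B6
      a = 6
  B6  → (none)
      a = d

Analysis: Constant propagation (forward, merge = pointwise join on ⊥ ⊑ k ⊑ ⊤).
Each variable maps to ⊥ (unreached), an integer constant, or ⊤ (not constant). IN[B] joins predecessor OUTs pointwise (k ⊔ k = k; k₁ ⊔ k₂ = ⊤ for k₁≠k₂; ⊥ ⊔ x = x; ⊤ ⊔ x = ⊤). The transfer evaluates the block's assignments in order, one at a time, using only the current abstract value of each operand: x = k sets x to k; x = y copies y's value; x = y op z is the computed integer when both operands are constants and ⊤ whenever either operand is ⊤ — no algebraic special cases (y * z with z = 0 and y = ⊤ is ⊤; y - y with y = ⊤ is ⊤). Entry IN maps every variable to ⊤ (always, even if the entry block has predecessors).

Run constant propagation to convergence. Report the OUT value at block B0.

Converged values:
  B0: | IN=(all ⊤) | OUT={f:3; rest ⊤}
  B1: | IN=(all ⊤) | OUT=(all ⊤)
  B2: | IN=(all ⊤) | OUT=(all ⊤)
  B3: | IN=(all ⊤) | OUT=(all ⊤)
  B4: | IN=(all ⊤) | OUT={e:6; rest ⊤}
  B5: | IN={e:6; rest ⊤} | OUT={a:6, e:6; rest ⊤}
  B6: | IN=(all ⊤) | OUT=(all ⊤)

Merge at B0 (entry node, so the boundary value (all ⊤) is joined with the incoming edge(s)): IN[B0] = (all ⊤) ⊔ OUT[B1] = {a: ⊤, b: ⊤, c: ⊤, d: ⊤, e: ⊤, f: ⊤}
Applying B0's transfer function to that IN value gives OUT[B0] (row B0 above).

Answer: {a: ⊤, b: ⊤, c: ⊤, d: ⊤, e: ⊤, f: 3}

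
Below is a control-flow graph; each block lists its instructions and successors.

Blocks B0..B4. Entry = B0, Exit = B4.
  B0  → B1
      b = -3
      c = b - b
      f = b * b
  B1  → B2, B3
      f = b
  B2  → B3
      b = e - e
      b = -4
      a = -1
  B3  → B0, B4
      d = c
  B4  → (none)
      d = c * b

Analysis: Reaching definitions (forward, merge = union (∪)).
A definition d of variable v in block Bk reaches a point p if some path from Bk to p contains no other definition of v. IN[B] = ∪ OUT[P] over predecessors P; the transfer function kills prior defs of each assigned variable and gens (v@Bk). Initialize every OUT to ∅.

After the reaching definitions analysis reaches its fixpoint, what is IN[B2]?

Converged values:
  B0: | IN={a@B2, b@B0, b@B2, c@B0, d@B3, f@B1} | OUT={a@B2, b@B0, c@B0, d@B3, f@B0}
  B1: | IN={a@B2, b@B0, c@B0, d@B3, f@B0} | OUT={a@B2, b@B0, c@B0, d@B3, f@B1}
  B2: | IN={a@B2, b@B0, c@B0, d@B3, f@B1} | OUT={a@B2, b@B2, c@B0, d@B3, f@B1}
  B3: | IN={a@B2, b@B0, b@B2, c@B0, d@B3, f@B1} | OUT={a@B2, b@B0, b@B2, c@B0, d@B3, f@B1}
  B4: | IN={a@B2, b@B0, b@B2, c@B0, d@B3, f@B1} | OUT={a@B2, b@B0, b@B2, c@B0, d@B4, f@B1}

Merge at B2: IN[B2] = OUT[B1] = {a@B2, b@B0, c@B0, d@B3, f@B1}

Answer: {a@B2, b@B0, c@B0, d@B3, f@B1}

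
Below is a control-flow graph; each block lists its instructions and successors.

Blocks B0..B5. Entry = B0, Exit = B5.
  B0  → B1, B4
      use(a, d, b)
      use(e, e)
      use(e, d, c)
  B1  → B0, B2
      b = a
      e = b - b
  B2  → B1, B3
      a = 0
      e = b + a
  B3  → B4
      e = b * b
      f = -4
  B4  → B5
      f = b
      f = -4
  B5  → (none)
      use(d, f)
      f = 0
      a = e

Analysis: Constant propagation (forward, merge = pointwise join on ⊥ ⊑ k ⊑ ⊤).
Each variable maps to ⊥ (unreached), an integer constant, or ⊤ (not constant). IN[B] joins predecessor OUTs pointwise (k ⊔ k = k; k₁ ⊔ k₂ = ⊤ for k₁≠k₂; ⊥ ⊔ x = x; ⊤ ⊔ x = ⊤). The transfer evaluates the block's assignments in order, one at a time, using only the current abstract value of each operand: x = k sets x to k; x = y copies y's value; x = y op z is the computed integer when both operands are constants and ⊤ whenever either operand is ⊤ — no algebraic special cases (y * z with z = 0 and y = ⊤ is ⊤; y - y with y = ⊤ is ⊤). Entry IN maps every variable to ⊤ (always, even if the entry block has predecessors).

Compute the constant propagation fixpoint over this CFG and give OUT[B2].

Answer: {a: 0, b: ⊤, c: ⊤, d: ⊤, e: ⊤, f: ⊤}

Trace:
Per-block solution:
  B0:   IN=(all ⊤)   OUT=(all ⊤)
  B1:   IN=(all ⊤)   OUT=(all ⊤)
  B2:   IN=(all ⊤)   OUT={a:0; rest ⊤}
  B3:   IN={a:0; rest ⊤}   OUT={a:0, f:-4; rest ⊤}
  B4:   IN=(all ⊤)   OUT={f:-4; rest ⊤}
  B5:   IN={f:-4; rest ⊤}   OUT={f:0; rest ⊤}

Merge at B2: IN[B2] = OUT[B1] = {a: ⊤, b: ⊤, c: ⊤, d: ⊤, e: ⊤, f: ⊤}
Applying B2's transfer function to that IN value gives OUT[B2] (row B2 above).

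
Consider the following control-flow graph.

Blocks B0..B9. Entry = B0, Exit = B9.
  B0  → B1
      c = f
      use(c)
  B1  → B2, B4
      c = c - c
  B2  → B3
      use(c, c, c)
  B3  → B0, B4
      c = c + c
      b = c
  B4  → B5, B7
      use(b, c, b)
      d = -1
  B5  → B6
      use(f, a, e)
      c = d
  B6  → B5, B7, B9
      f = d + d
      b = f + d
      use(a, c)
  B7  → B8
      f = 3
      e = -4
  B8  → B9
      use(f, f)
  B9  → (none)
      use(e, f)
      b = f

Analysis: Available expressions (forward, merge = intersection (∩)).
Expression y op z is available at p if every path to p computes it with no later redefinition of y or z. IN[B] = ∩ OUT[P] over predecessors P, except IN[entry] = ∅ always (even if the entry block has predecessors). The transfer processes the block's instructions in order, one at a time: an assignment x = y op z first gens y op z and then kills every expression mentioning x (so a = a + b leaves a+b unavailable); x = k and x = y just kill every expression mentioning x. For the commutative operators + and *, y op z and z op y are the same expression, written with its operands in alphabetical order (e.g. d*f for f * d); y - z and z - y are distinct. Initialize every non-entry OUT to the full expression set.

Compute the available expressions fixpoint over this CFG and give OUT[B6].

Answer: {d+d, d+f}

Working:
Converged values:
  B0:   IN={}   OUT={}
  B1:   IN={}   OUT={}
  B2:   IN={}   OUT={}
  B3:   IN={}   OUT={}
  B4:   IN={}   OUT={}
  B5:   IN={}   OUT={}
  B6:   IN={}   OUT={d+d, d+f}
  B7:   IN={}   OUT={}
  B8:   IN={}   OUT={}
  B9:   IN={}   OUT={}

Merge at B6: IN[B6] = OUT[B5] = {}
Applying B6's transfer function to that IN value gives OUT[B6] (row B6 above).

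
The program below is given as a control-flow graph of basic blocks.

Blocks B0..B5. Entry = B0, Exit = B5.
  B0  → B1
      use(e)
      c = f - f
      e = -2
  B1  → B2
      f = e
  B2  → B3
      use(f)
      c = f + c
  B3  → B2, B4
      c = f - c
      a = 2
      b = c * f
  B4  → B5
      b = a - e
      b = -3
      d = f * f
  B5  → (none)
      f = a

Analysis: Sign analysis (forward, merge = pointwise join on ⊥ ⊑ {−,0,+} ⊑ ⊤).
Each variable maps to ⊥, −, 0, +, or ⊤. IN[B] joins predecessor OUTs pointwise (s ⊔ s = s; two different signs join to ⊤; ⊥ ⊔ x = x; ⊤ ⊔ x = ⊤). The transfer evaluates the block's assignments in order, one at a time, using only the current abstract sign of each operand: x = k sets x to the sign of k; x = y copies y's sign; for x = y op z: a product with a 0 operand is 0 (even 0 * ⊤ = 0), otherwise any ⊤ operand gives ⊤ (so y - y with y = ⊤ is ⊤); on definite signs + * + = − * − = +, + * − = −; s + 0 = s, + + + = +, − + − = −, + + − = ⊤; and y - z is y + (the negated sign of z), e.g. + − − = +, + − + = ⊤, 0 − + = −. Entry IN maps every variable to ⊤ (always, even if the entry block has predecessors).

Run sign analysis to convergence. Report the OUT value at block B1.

Answer: {a: ⊤, b: ⊤, c: ⊤, d: ⊤, e: -, f: -}

Trace:
Per-block solution:
  B0: | IN=(all ⊤) | OUT={e:-; rest ⊤}
  B1: | IN={e:-; rest ⊤} | OUT={e:-, f:-; rest ⊤}
  B2: | IN={e:-, f:-; rest ⊤} | OUT={e:-, f:-; rest ⊤}
  B3: | IN={e:-, f:-; rest ⊤} | OUT={a:+, e:-, f:-; rest ⊤}
  B4: | IN={a:+, e:-, f:-; rest ⊤} | OUT={a:+, b:-, d:+, e:-, f:-; rest ⊤}
  B5: | IN={a:+, b:-, d:+, e:-, f:-; rest ⊤} | OUT={a:+, b:-, d:+, e:-, f:+; rest ⊤}

Merge at B1: IN[B1] = OUT[B0] = {a: ⊤, b: ⊤, c: ⊤, d: ⊤, e: -, f: ⊤}
Applying B1's transfer function to that IN value gives OUT[B1] (row B1 above).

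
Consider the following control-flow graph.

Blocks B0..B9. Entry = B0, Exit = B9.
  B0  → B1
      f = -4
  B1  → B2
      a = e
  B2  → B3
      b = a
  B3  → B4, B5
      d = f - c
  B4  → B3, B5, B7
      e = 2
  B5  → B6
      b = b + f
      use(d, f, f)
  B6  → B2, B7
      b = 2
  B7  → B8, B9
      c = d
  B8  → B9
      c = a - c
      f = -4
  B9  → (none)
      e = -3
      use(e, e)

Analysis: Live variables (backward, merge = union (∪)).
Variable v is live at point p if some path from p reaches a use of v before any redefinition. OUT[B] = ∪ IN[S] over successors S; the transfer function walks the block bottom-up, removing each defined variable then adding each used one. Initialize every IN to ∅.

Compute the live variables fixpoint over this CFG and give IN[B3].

Answer: {a, b, c, f}

Derivation:
Fixpoint table:
  B0:  IN={c, e}  OUT={c, e, f}
  B1:  IN={c, e, f}  OUT={a, c, f}
  B2:  IN={a, c, f}  OUT={a, b, c, f}
  B3:  IN={a, b, c, f}  OUT={a, b, c, d, f}
  B4:  IN={a, b, c, d, f}  OUT={a, b, c, d, f}
  B5:  IN={a, b, c, d, f}  OUT={a, c, d, f}
  B6:  IN={a, c, d, f}  OUT={a, c, d, f}
  B7:  IN={a, d}  OUT={a, c}
  B8:  IN={a, c}  OUT={}
  B9:  IN={}  OUT={}

Merge at B3: OUT[B3] = IN[B4] ⊔ IN[B5] = {a, b, c, d, f}
Applying B3's transfer function to that OUT value gives IN[B3] (row B3 above).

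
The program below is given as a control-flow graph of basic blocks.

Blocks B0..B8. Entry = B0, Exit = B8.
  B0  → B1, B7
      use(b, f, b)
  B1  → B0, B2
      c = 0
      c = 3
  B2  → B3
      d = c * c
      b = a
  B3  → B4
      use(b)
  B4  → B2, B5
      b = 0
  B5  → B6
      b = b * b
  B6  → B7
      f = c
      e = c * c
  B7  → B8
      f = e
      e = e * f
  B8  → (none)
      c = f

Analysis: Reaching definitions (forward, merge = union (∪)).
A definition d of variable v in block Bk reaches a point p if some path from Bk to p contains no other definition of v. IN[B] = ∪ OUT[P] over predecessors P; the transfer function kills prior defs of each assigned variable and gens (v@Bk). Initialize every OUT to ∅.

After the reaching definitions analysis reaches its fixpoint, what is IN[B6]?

Answer: {b@B5, c@B1, d@B2}

Derivation:
Fixpoint table:
  B0:  IN={c@B1}  OUT={c@B1}
  B1:  IN={c@B1}  OUT={c@B1}
  B2:  IN={b@B4, c@B1, d@B2}  OUT={b@B2, c@B1, d@B2}
  B3:  IN={b@B2, c@B1, d@B2}  OUT={b@B2, c@B1, d@B2}
  B4:  IN={b@B2, c@B1, d@B2}  OUT={b@B4, c@B1, d@B2}
  B5:  IN={b@B4, c@B1, d@B2}  OUT={b@B5, c@B1, d@B2}
  B6:  IN={b@B5, c@B1, d@B2}  OUT={b@B5, c@B1, d@B2, e@B6, f@B6}
  B7:  IN={b@B5, c@B1, d@B2, e@B6, f@B6}  OUT={b@B5, c@B1, d@B2, e@B7, f@B7}
  B8:  IN={b@B5, c@B1, d@B2, e@B7, f@B7}  OUT={b@B5, c@B8, d@B2, e@B7, f@B7}

Merge at B6: IN[B6] = OUT[B5] = {b@B5, c@B1, d@B2}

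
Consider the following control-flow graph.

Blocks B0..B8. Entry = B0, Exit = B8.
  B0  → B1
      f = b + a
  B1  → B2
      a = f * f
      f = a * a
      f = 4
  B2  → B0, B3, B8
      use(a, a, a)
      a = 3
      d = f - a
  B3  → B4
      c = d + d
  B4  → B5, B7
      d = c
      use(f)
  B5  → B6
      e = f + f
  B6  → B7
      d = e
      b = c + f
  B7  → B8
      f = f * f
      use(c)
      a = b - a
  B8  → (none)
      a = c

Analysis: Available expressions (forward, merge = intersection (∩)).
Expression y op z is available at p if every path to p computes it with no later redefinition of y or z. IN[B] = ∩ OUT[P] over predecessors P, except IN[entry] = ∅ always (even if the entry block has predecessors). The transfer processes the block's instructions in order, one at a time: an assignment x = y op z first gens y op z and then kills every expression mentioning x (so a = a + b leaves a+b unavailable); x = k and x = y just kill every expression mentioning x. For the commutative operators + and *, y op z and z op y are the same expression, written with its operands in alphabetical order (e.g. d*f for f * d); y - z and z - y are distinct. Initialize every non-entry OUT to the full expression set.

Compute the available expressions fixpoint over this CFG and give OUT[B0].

Answer: {a+b}

Working:
Converged values:
  B0: | IN={} | OUT={a+b}
  B1: | IN={a+b} | OUT={a*a}
  B2: | IN={a*a} | OUT={f-a}
  B3: | IN={f-a} | OUT={d+d, f-a}
  B4: | IN={d+d, f-a} | OUT={f-a}
  B5: | IN={f-a} | OUT={f+f, f-a}
  B6: | IN={f+f, f-a} | OUT={c+f, f+f, f-a}
  B7: | IN={f-a} | OUT={}
  B8: | IN={} | OUT={}

Merge at B0 (entry node, so the boundary value {} is joined with the incoming edge(s)): IN[B0] = {} ∩ OUT[B2] = {}
Applying B0's transfer function to that IN value gives OUT[B0] (row B0 above).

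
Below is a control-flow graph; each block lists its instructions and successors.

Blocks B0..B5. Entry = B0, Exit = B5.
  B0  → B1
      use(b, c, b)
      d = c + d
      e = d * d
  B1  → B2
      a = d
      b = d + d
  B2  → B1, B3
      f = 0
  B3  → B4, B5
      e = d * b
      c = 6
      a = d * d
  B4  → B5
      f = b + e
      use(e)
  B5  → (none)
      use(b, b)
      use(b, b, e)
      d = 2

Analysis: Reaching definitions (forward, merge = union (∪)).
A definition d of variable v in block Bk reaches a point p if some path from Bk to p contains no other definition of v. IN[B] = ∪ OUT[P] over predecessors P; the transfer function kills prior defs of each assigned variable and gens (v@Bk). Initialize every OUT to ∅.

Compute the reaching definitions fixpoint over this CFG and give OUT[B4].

Fixpoint table:
  B0:  IN={}  OUT={d@B0, e@B0}
  B1:  IN={a@B1, b@B1, d@B0, e@B0, f@B2}  OUT={a@B1, b@B1, d@B0, e@B0, f@B2}
  B2:  IN={a@B1, b@B1, d@B0, e@B0, f@B2}  OUT={a@B1, b@B1, d@B0, e@B0, f@B2}
  B3:  IN={a@B1, b@B1, d@B0, e@B0, f@B2}  OUT={a@B3, b@B1, c@B3, d@B0, e@B3, f@B2}
  B4:  IN={a@B3, b@B1, c@B3, d@B0, e@B3, f@B2}  OUT={a@B3, b@B1, c@B3, d@B0, e@B3, f@B4}
  B5:  IN={a@B3, b@B1, c@B3, d@B0, e@B3, f@B2, f@B4}  OUT={a@B3, b@B1, c@B3, d@B5, e@B3, f@B2, f@B4}

Merge at B4: IN[B4] = OUT[B3] = {a@B3, b@B1, c@B3, d@B0, e@B3, f@B2}
Applying B4's transfer function to that IN value gives OUT[B4] (row B4 above).

Answer: {a@B3, b@B1, c@B3, d@B0, e@B3, f@B4}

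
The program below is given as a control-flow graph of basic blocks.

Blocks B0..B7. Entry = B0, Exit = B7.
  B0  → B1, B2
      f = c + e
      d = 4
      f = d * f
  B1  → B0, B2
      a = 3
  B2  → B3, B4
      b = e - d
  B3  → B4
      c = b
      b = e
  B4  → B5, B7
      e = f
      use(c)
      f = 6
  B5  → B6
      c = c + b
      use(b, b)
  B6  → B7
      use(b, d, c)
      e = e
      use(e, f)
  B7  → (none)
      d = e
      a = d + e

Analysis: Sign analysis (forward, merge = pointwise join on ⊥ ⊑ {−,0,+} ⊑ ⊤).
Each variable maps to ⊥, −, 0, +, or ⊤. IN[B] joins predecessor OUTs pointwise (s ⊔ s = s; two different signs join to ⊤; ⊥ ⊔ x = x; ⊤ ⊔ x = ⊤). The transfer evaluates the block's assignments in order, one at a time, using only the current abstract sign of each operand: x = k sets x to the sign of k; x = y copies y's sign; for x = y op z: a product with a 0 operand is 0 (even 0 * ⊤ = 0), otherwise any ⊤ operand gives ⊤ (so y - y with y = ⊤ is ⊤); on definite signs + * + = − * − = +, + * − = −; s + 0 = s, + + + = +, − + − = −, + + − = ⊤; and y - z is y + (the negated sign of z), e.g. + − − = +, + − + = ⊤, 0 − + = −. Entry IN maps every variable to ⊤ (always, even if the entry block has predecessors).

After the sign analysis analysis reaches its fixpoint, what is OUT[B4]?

Fixpoint table:
  B0:  IN=(all ⊤)  OUT={d:+; rest ⊤}
  B1:  IN={d:+; rest ⊤}  OUT={a:+, d:+; rest ⊤}
  B2:  IN={d:+; rest ⊤}  OUT={d:+; rest ⊤}
  B3:  IN={d:+; rest ⊤}  OUT={d:+; rest ⊤}
  B4:  IN={d:+; rest ⊤}  OUT={d:+, f:+; rest ⊤}
  B5:  IN={d:+, f:+; rest ⊤}  OUT={d:+, f:+; rest ⊤}
  B6:  IN={d:+, f:+; rest ⊤}  OUT={d:+, f:+; rest ⊤}
  B7:  IN={d:+, f:+; rest ⊤}  OUT={f:+; rest ⊤}

Merge at B4: IN[B4] = OUT[B2] ⊔ OUT[B3] = {a: ⊤, b: ⊤, c: ⊤, d: +, e: ⊤, f: ⊤}
Applying B4's transfer function to that IN value gives OUT[B4] (row B4 above).

Answer: {a: ⊤, b: ⊤, c: ⊤, d: +, e: ⊤, f: +}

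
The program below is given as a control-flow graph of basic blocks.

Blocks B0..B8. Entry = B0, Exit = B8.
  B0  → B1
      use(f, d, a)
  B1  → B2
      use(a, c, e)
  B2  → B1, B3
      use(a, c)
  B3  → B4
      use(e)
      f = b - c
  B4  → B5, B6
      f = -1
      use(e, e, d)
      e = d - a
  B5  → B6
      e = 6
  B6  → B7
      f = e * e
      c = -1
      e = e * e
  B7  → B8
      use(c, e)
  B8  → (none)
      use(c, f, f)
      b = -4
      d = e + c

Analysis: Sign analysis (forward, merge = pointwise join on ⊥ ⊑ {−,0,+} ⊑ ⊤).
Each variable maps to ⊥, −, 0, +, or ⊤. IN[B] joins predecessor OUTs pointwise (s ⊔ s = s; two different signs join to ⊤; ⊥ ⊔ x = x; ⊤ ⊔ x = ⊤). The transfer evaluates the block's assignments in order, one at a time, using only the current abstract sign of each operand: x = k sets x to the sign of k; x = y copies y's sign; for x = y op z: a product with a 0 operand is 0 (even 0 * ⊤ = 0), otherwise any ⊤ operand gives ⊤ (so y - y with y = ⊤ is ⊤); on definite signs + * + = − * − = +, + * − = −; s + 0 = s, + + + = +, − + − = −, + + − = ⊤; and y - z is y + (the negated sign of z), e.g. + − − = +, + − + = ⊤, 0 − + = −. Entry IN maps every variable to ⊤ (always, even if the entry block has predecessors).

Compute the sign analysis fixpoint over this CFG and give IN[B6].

Fixpoint table:
  B0:   IN=(all ⊤)   OUT=(all ⊤)
  B1:   IN=(all ⊤)   OUT=(all ⊤)
  B2:   IN=(all ⊤)   OUT=(all ⊤)
  B3:   IN=(all ⊤)   OUT=(all ⊤)
  B4:   IN=(all ⊤)   OUT={f:-; rest ⊤}
  B5:   IN={f:-; rest ⊤}   OUT={e:+, f:-; rest ⊤}
  B6:   IN={f:-; rest ⊤}   OUT={c:-; rest ⊤}
  B7:   IN={c:-; rest ⊤}   OUT={c:-; rest ⊤}
  B8:   IN={c:-; rest ⊤}   OUT={b:-, c:-; rest ⊤}

Merge at B6: IN[B6] = OUT[B4] ⊔ OUT[B5] = {a: ⊤, b: ⊤, c: ⊤, d: ⊤, e: ⊤, f: -}

Answer: {a: ⊤, b: ⊤, c: ⊤, d: ⊤, e: ⊤, f: -}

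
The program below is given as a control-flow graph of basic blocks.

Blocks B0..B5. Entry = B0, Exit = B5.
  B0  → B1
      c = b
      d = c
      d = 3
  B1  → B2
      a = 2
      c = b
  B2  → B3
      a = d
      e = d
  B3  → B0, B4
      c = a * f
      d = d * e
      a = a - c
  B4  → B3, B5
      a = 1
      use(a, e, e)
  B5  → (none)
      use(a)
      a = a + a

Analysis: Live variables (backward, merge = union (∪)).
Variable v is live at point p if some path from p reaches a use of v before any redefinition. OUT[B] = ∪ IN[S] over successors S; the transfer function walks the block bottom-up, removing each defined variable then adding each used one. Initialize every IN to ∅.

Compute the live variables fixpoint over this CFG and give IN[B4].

Answer: {b, d, e, f}

Trace:
Fixpoint table:
  B0:  IN={b, f}  OUT={b, d, f}
  B1:  IN={b, d, f}  OUT={b, d, f}
  B2:  IN={b, d, f}  OUT={a, b, d, e, f}
  B3:  IN={a, b, d, e, f}  OUT={b, d, e, f}
  B4:  IN={b, d, e, f}  OUT={a, b, d, e, f}
  B5:  IN={a}  OUT={}

Merge at B4: OUT[B4] = IN[B3] ⊔ IN[B5] = {a, b, d, e, f}
Applying B4's transfer function to that OUT value gives IN[B4] (row B4 above).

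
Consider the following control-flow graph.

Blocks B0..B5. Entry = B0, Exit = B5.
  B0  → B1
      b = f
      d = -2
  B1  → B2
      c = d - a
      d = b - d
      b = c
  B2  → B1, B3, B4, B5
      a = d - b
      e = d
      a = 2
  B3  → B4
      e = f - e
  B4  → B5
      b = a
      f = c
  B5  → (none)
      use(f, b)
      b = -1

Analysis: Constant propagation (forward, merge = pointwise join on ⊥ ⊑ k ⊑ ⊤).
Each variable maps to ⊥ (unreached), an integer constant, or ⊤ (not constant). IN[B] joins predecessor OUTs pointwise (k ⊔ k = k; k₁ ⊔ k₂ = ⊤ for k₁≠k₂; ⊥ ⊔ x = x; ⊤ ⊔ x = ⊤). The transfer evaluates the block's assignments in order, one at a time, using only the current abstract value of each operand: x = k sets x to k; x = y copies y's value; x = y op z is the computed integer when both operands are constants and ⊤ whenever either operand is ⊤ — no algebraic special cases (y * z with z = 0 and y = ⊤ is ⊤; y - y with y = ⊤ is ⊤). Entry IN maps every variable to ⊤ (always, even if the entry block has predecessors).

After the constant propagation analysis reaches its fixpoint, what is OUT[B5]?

Answer: {a: 2, b: -1, c: ⊤, d: ⊤, e: ⊤, f: ⊤}

Derivation:
Converged values:
  B0: | IN=(all ⊤) | OUT={d:-2; rest ⊤}
  B1: | IN=(all ⊤) | OUT=(all ⊤)
  B2: | IN=(all ⊤) | OUT={a:2; rest ⊤}
  B3: | IN={a:2; rest ⊤} | OUT={a:2; rest ⊤}
  B4: | IN={a:2; rest ⊤} | OUT={a:2, b:2; rest ⊤}
  B5: | IN={a:2; rest ⊤} | OUT={a:2, b:-1; rest ⊤}

Merge at B5: IN[B5] = OUT[B2] ⊔ OUT[B4] = {a: 2, b: ⊤, c: ⊤, d: ⊤, e: ⊤, f: ⊤}
Applying B5's transfer function to that IN value gives OUT[B5] (row B5 above).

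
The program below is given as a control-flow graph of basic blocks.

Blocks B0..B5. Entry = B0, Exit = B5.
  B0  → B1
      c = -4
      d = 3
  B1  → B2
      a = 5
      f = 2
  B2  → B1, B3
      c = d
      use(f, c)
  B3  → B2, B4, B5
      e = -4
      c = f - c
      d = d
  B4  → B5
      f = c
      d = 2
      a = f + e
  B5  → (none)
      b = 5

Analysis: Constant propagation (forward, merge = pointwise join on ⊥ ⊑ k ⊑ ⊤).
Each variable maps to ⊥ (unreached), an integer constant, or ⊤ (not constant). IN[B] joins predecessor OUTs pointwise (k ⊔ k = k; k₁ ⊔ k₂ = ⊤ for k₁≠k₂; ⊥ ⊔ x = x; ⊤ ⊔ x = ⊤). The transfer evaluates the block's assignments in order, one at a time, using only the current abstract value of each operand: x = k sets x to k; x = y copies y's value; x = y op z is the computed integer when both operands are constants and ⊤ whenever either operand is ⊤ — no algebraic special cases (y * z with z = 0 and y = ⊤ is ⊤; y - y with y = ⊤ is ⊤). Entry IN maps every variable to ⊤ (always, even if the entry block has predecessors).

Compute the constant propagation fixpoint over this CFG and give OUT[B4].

Per-block solution:
  B0: | IN=(all ⊤) | OUT={c:-4, d:3; rest ⊤}
  B1: | IN={d:3; rest ⊤} | OUT={a:5, d:3, f:2; rest ⊤}
  B2: | IN={a:5, d:3, f:2; rest ⊤} | OUT={a:5, c:3, d:3, f:2; rest ⊤}
  B3: | IN={a:5, c:3, d:3, f:2; rest ⊤} | OUT={a:5, c:-1, d:3, e:-4, f:2; rest ⊤}
  B4: | IN={a:5, c:-1, d:3, e:-4, f:2; rest ⊤} | OUT={a:-5, c:-1, d:2, e:-4, f:-1; rest ⊤}
  B5: | IN={c:-1, e:-4; rest ⊤} | OUT={b:5, c:-1, e:-4; rest ⊤}

Merge at B4: IN[B4] = OUT[B3] = {a: 5, b: ⊤, c: -1, d: 3, e: -4, f: 2}
Applying B4's transfer function to that IN value gives OUT[B4] (row B4 above).

Answer: {a: -5, b: ⊤, c: -1, d: 2, e: -4, f: -1}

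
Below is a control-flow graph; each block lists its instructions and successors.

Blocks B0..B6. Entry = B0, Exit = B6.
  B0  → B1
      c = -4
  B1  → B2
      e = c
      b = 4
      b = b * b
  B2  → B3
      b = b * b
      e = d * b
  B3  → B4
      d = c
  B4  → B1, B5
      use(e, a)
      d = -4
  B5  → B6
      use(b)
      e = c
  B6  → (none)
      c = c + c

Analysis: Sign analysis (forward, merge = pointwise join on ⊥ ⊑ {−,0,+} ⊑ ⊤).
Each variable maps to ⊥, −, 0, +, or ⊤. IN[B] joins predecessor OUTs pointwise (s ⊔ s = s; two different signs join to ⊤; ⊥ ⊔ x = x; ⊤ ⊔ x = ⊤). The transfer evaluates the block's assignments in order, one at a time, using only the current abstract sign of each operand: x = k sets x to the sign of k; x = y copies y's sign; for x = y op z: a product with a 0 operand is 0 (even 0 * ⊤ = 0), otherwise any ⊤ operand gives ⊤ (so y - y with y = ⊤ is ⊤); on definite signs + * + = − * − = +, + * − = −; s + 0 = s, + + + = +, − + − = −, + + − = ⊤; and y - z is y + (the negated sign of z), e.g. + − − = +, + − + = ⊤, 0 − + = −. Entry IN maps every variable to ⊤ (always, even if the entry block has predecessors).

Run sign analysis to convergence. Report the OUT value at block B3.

Converged values:
  B0: | IN=(all ⊤) | OUT={c:-; rest ⊤}
  B1: | IN={c:-; rest ⊤} | OUT={b:+, c:-, e:-; rest ⊤}
  B2: | IN={b:+, c:-, e:-; rest ⊤} | OUT={b:+, c:-; rest ⊤}
  B3: | IN={b:+, c:-; rest ⊤} | OUT={b:+, c:-, d:-; rest ⊤}
  B4: | IN={b:+, c:-, d:-; rest ⊤} | OUT={b:+, c:-, d:-; rest ⊤}
  B5: | IN={b:+, c:-, d:-; rest ⊤} | OUT={b:+, c:-, d:-, e:-; rest ⊤}
  B6: | IN={b:+, c:-, d:-, e:-; rest ⊤} | OUT={b:+, c:-, d:-, e:-; rest ⊤}

Merge at B3: IN[B3] = OUT[B2] = {a: ⊤, b: +, c: -, d: ⊤, e: ⊤, f: ⊤}
Applying B3's transfer function to that IN value gives OUT[B3] (row B3 above).

Answer: {a: ⊤, b: +, c: -, d: -, e: ⊤, f: ⊤}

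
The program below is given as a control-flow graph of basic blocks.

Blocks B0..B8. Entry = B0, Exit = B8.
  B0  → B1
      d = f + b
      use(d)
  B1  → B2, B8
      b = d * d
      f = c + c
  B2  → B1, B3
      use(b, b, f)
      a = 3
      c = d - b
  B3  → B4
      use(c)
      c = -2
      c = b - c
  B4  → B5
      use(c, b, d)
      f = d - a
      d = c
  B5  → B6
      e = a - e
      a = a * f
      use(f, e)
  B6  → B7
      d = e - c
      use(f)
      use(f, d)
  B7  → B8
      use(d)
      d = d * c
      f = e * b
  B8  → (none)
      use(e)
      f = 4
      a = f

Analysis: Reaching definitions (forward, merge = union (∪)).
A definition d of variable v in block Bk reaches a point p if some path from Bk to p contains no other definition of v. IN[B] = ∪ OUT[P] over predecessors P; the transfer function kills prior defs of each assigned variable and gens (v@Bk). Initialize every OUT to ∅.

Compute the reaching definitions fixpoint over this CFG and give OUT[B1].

Converged values:
  B0:   IN={}   OUT={d@B0}
  B1:   IN={a@B2, b@B1, c@B2, d@B0, f@B1}   OUT={a@B2, b@B1, c@B2, d@B0, f@B1}
  B2:   IN={a@B2, b@B1, c@B2, d@B0, f@B1}   OUT={a@B2, b@B1, c@B2, d@B0, f@B1}
  B3:   IN={a@B2, b@B1, c@B2, d@B0, f@B1}   OUT={a@B2, b@B1, c@B3, d@B0, f@B1}
  B4:   IN={a@B2, b@B1, c@B3, d@B0, f@B1}   OUT={a@B2, b@B1, c@B3, d@B4, f@B4}
  B5:   IN={a@B2, b@B1, c@B3, d@B4, f@B4}   OUT={a@B5, b@B1, c@B3, d@B4, e@B5, f@B4}
  B6:   IN={a@B5, b@B1, c@B3, d@B4, e@B5, f@B4}   OUT={a@B5, b@B1, c@B3, d@B6, e@B5, f@B4}
  B7:   IN={a@B5, b@B1, c@B3, d@B6, e@B5, f@B4}   OUT={a@B5, b@B1, c@B3, d@B7, e@B5, f@B7}
  B8:   IN={a@B2, a@B5, b@B1, c@B2, c@B3, d@B0, d@B7, e@B5, f@B1, f@B7}   OUT={a@B8, b@B1, c@B2, c@B3, d@B0, d@B7, e@B5, f@B8}

Merge at B1: IN[B1] = OUT[B0] ⊔ OUT[B2] = {a@B2, b@B1, c@B2, d@B0, f@B1}
Applying B1's transfer function to that IN value gives OUT[B1] (row B1 above).

Answer: {a@B2, b@B1, c@B2, d@B0, f@B1}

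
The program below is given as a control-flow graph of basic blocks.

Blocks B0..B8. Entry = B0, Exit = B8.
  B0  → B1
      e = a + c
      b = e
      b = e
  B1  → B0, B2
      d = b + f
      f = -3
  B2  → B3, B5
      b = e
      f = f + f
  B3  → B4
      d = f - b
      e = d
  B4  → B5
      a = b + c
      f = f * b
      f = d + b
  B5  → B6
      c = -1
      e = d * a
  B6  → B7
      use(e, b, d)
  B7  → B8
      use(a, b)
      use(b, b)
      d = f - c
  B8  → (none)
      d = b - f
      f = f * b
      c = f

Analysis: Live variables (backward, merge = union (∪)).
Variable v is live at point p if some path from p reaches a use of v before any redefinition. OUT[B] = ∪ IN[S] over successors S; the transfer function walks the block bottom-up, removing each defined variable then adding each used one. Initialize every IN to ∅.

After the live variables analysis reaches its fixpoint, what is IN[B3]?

Answer: {b, c, f}

Derivation:
Per-block solution:
  B0:   IN={a, c, f}   OUT={a, b, c, e, f}
  B1:   IN={a, b, c, e, f}   OUT={a, c, d, e, f}
  B2:   IN={a, c, d, e, f}   OUT={a, b, c, d, f}
  B3:   IN={b, c, f}   OUT={b, c, d, f}
  B4:   IN={b, c, d, f}   OUT={a, b, d, f}
  B5:   IN={a, b, d, f}   OUT={a, b, c, d, e, f}
  B6:   IN={a, b, c, d, e, f}   OUT={a, b, c, f}
  B7:   IN={a, b, c, f}   OUT={b, f}
  B8:   IN={b, f}   OUT={}

Merge at B3: OUT[B3] = IN[B4] = {b, c, d, f}
Applying B3's transfer function to that OUT value gives IN[B3] (row B3 above).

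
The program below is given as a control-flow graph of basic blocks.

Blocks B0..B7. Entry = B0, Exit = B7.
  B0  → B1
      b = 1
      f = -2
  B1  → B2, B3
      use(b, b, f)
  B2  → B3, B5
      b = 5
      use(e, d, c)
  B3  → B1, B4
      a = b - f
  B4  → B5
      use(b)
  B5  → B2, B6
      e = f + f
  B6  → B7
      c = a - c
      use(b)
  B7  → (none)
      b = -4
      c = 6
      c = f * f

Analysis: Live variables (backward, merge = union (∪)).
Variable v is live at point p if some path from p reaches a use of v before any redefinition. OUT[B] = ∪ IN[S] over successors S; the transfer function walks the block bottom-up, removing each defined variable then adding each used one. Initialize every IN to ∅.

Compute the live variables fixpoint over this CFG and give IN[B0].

Answer: {a, c, d, e}

Trace:
Fixpoint table:
  B0:   IN={a, c, d, e}   OUT={a, b, c, d, e, f}
  B1:   IN={a, b, c, d, e, f}   OUT={a, b, c, d, e, f}
  B2:   IN={a, c, d, e, f}   OUT={a, b, c, d, e, f}
  B3:   IN={b, c, d, e, f}   OUT={a, b, c, d, e, f}
  B4:   IN={a, b, c, d, f}   OUT={a, b, c, d, f}
  B5:   IN={a, b, c, d, f}   OUT={a, b, c, d, e, f}
  B6:   IN={a, b, c, f}   OUT={f}
  B7:   IN={f}   OUT={}

Merge at B0: OUT[B0] = IN[B1] = {a, b, c, d, e, f}
Applying B0's transfer function to that OUT value gives IN[B0] (row B0 above).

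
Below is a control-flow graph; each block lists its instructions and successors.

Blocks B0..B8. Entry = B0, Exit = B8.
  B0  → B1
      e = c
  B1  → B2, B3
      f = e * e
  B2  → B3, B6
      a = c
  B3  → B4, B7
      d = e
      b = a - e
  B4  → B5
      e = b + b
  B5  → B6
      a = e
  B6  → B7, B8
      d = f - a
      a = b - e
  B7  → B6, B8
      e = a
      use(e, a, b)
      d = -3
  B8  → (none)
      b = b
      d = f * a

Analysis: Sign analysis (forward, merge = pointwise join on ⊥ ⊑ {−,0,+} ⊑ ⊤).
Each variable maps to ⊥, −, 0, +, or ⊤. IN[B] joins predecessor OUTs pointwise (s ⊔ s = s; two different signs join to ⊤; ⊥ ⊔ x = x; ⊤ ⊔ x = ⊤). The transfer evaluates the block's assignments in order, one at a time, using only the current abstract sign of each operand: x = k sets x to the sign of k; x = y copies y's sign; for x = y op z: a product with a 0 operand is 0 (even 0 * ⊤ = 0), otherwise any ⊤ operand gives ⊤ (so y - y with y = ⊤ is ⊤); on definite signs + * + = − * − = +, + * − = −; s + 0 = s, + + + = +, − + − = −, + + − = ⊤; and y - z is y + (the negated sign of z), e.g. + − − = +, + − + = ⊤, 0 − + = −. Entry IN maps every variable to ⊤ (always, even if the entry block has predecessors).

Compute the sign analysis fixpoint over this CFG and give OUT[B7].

Fixpoint table:
  B0:  IN=(all ⊤)  OUT=(all ⊤)
  B1:  IN=(all ⊤)  OUT=(all ⊤)
  B2:  IN=(all ⊤)  OUT=(all ⊤)
  B3:  IN=(all ⊤)  OUT=(all ⊤)
  B4:  IN=(all ⊤)  OUT=(all ⊤)
  B5:  IN=(all ⊤)  OUT=(all ⊤)
  B6:  IN=(all ⊤)  OUT=(all ⊤)
  B7:  IN=(all ⊤)  OUT={d:-; rest ⊤}
  B8:  IN=(all ⊤)  OUT=(all ⊤)

Merge at B7: IN[B7] = OUT[B3] ⊔ OUT[B6] = {a: ⊤, b: ⊤, c: ⊤, d: ⊤, e: ⊤, f: ⊤}
Applying B7's transfer function to that IN value gives OUT[B7] (row B7 above).

Answer: {a: ⊤, b: ⊤, c: ⊤, d: -, e: ⊤, f: ⊤}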